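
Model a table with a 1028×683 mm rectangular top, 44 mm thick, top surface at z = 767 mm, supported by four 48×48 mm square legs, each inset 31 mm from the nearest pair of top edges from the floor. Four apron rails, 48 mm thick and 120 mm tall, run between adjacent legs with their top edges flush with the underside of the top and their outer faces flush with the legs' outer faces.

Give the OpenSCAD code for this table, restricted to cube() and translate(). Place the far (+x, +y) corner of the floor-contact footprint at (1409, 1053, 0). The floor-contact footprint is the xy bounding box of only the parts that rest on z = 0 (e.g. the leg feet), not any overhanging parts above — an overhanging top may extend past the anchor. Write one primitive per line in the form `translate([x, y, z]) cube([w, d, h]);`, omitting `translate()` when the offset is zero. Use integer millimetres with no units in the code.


translate([412, 401, 723]) cube([1028, 683, 44]);
translate([443, 432, 0]) cube([48, 48, 723]);
translate([1361, 432, 0]) cube([48, 48, 723]);
translate([443, 1005, 0]) cube([48, 48, 723]);
translate([1361, 1005, 0]) cube([48, 48, 723]);
translate([491, 432, 603]) cube([870, 48, 120]);
translate([491, 1005, 603]) cube([870, 48, 120]);
translate([443, 480, 603]) cube([48, 525, 120]);
translate([1361, 480, 603]) cube([48, 525, 120]);


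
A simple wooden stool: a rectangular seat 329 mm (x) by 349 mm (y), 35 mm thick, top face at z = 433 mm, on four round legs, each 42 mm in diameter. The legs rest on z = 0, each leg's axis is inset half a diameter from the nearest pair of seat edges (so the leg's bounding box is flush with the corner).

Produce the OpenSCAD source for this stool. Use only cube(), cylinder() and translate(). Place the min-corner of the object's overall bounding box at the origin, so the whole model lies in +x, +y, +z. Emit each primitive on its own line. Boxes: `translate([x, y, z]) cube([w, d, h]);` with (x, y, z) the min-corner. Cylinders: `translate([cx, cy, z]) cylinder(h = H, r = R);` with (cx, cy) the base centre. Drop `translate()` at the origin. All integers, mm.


translate([0, 0, 398]) cube([329, 349, 35]);
translate([21, 21, 0]) cylinder(h = 398, r = 21);
translate([308, 21, 0]) cylinder(h = 398, r = 21);
translate([21, 328, 0]) cylinder(h = 398, r = 21);
translate([308, 328, 0]) cylinder(h = 398, r = 21);


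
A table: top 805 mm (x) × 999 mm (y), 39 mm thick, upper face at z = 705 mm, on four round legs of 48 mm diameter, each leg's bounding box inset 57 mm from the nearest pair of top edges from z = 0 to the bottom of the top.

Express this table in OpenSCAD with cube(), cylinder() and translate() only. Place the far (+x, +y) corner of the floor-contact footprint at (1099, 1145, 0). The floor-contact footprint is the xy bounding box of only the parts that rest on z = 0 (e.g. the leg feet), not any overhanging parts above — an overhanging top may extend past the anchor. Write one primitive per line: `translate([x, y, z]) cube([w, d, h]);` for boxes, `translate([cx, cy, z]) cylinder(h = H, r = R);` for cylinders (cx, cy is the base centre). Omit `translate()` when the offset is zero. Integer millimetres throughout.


// leg_h = 705 - 39 = 666
translate([351, 203, 666]) cube([805, 999, 39]);
translate([432, 284, 0]) cylinder(h = 666, r = 24);
translate([1075, 284, 0]) cylinder(h = 666, r = 24);
translate([432, 1121, 0]) cylinder(h = 666, r = 24);
translate([1075, 1121, 0]) cylinder(h = 666, r = 24);


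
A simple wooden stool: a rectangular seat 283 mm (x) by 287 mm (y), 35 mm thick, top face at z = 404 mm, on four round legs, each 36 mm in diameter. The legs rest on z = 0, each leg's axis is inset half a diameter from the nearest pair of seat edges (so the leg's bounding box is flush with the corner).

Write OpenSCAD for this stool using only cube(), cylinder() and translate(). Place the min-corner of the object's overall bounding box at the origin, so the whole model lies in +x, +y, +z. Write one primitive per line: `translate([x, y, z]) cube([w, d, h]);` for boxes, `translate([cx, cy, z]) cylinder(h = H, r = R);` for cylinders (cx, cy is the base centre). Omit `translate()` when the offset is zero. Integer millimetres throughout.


translate([0, 0, 369]) cube([283, 287, 35]);
translate([18, 18, 0]) cylinder(h = 369, r = 18);
translate([265, 18, 0]) cylinder(h = 369, r = 18);
translate([18, 269, 0]) cylinder(h = 369, r = 18);
translate([265, 269, 0]) cylinder(h = 369, r = 18);


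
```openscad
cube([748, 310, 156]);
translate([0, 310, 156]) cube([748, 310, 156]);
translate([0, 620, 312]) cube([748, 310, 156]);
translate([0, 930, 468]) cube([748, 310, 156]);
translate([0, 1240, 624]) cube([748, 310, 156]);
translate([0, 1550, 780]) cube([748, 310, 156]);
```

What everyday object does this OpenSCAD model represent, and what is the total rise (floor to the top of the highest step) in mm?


A staircase. The total rise is 936 mm.

6 identical blocks, each offset up and back from the previous — a staircase. Each step is 156 mm tall and there are 6 of them, so the total rise is 6 × 156 = 936 mm.


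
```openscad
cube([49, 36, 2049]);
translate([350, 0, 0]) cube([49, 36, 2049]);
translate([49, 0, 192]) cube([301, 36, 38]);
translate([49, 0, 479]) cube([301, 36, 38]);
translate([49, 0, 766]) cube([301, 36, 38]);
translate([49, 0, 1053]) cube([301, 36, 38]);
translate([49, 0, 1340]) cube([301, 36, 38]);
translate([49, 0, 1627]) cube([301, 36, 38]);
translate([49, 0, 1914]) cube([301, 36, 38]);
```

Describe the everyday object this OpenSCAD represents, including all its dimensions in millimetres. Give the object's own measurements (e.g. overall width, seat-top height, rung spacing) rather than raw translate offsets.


A straight ladder. Two 49×36 mm vertical rails, 2049 mm tall, stand 399 mm apart (outside-to-outside) with their front faces coplanar on the −y side. 7 rungs, each 36 mm deep and 38 mm tall, span between the inner faces of the rails, front faces flush with the rails. The lowest rung's underside is at z = 192 mm and rungs are spaced 287 mm apart (underside to underside).


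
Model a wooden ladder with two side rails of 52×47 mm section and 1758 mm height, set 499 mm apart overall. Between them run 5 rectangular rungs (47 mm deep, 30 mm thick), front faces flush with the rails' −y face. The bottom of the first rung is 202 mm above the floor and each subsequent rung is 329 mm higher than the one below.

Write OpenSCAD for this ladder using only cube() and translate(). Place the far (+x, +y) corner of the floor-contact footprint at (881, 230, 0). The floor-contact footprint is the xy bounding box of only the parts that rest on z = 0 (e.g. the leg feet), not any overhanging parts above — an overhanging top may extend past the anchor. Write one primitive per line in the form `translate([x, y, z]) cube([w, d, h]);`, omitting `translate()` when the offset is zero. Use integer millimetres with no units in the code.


translate([382, 183, 0]) cube([52, 47, 1758]);
translate([829, 183, 0]) cube([52, 47, 1758]);
translate([434, 183, 202]) cube([395, 47, 30]);
translate([434, 183, 531]) cube([395, 47, 30]);
translate([434, 183, 860]) cube([395, 47, 30]);
translate([434, 183, 1189]) cube([395, 47, 30]);
translate([434, 183, 1518]) cube([395, 47, 30]);


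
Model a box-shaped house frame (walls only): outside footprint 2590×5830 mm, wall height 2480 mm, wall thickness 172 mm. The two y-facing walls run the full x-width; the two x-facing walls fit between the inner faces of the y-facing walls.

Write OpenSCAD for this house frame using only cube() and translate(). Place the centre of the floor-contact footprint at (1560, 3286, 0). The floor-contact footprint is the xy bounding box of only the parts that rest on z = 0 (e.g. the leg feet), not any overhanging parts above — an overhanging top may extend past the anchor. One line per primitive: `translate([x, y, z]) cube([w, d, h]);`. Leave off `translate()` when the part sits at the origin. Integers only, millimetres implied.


translate([265, 371, 0]) cube([2590, 172, 2480]);
translate([265, 6029, 0]) cube([2590, 172, 2480]);
translate([265, 543, 0]) cube([172, 5486, 2480]);
translate([2683, 543, 0]) cube([172, 5486, 2480]);


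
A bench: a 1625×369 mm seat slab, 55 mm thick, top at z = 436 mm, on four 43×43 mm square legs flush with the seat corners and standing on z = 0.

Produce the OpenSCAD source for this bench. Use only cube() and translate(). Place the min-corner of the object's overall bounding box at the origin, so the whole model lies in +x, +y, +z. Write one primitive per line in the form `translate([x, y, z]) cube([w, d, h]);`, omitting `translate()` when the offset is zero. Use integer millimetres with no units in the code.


translate([0, 0, 381]) cube([1625, 369, 55]);
cube([43, 43, 381]);
translate([0, 326, 0]) cube([43, 43, 381]);
translate([1582, 0, 0]) cube([43, 43, 381]);
translate([1582, 326, 0]) cube([43, 43, 381]);


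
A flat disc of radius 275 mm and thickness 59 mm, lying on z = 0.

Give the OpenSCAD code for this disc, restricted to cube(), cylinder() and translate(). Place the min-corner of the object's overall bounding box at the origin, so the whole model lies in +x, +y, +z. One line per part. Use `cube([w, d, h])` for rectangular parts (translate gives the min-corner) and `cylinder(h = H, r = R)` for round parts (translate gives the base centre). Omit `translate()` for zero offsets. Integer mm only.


translate([275, 275, 0]) cylinder(h = 59, r = 275);


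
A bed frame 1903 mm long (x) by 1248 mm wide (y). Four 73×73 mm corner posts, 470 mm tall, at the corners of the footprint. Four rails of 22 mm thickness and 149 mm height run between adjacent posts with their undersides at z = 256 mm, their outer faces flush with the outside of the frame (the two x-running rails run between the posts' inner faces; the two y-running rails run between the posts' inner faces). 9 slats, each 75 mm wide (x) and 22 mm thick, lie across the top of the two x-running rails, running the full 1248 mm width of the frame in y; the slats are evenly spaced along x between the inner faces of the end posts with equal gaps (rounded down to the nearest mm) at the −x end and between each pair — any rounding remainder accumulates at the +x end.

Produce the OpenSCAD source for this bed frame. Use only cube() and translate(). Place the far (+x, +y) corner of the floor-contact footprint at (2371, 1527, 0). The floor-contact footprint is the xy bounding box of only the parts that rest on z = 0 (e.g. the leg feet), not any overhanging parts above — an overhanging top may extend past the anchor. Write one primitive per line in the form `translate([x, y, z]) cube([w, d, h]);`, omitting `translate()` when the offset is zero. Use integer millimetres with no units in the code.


// slat z = rail_z + rail_h = 256 + 149 = 405
// slat gap = ⌊(1757 − 9·75) / 10⌋ = 108
translate([468, 279, 0]) cube([73, 73, 470]);
translate([468, 1454, 0]) cube([73, 73, 470]);
translate([2298, 279, 0]) cube([73, 73, 470]);
translate([2298, 1454, 0]) cube([73, 73, 470]);
translate([541, 279, 256]) cube([1757, 22, 149]);
translate([541, 1505, 256]) cube([1757, 22, 149]);
translate([468, 352, 256]) cube([22, 1102, 149]);
translate([2349, 352, 256]) cube([22, 1102, 149]);
translate([649, 279, 405]) cube([75, 1248, 22]);
translate([832, 279, 405]) cube([75, 1248, 22]);
translate([1015, 279, 405]) cube([75, 1248, 22]);
translate([1198, 279, 405]) cube([75, 1248, 22]);
translate([1381, 279, 405]) cube([75, 1248, 22]);
translate([1564, 279, 405]) cube([75, 1248, 22]);
translate([1747, 279, 405]) cube([75, 1248, 22]);
translate([1930, 279, 405]) cube([75, 1248, 22]);
translate([2113, 279, 405]) cube([75, 1248, 22]);


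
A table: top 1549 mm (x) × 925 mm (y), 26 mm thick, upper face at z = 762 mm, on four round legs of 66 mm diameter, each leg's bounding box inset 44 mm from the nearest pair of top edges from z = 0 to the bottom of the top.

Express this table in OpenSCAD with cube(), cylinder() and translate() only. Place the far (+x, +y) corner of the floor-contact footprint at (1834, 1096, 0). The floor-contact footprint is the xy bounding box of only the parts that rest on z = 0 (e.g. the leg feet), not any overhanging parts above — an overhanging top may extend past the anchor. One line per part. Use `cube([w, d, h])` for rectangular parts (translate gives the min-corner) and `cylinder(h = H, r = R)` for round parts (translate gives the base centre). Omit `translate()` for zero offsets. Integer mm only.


// leg_h = 762 - 26 = 736
translate([329, 215, 736]) cube([1549, 925, 26]);
translate([406, 292, 0]) cylinder(h = 736, r = 33);
translate([1801, 292, 0]) cylinder(h = 736, r = 33);
translate([406, 1063, 0]) cylinder(h = 736, r = 33);
translate([1801, 1063, 0]) cylinder(h = 736, r = 33);


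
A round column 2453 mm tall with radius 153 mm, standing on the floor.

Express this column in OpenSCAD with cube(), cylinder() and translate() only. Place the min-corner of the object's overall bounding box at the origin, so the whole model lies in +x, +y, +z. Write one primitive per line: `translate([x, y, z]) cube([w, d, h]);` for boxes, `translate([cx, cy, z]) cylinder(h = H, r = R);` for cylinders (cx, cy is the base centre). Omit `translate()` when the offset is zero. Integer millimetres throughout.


translate([153, 153, 0]) cylinder(h = 2453, r = 153);


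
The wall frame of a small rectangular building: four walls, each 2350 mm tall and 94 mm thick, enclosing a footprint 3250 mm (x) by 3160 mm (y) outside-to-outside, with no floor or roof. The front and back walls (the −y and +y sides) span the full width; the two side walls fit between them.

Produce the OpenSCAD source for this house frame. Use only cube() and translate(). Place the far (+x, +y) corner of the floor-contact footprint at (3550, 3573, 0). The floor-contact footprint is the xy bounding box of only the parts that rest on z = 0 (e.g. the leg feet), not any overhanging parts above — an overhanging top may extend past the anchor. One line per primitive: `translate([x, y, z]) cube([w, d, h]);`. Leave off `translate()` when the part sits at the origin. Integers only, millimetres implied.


translate([300, 413, 0]) cube([3250, 94, 2350]);
translate([300, 3479, 0]) cube([3250, 94, 2350]);
translate([300, 507, 0]) cube([94, 2972, 2350]);
translate([3456, 507, 0]) cube([94, 2972, 2350]);


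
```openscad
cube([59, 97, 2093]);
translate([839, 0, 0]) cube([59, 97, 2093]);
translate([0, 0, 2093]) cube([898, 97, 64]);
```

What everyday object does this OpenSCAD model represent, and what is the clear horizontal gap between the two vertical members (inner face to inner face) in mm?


A door frame. The clear opening width is 780 mm.

Two 2093 mm tall posts with a header on top — a door frame. The left jamb is 59 mm wide at x = 0; the right jamb starts at x = 839. The clear opening is 839 − 59 = 780 mm.


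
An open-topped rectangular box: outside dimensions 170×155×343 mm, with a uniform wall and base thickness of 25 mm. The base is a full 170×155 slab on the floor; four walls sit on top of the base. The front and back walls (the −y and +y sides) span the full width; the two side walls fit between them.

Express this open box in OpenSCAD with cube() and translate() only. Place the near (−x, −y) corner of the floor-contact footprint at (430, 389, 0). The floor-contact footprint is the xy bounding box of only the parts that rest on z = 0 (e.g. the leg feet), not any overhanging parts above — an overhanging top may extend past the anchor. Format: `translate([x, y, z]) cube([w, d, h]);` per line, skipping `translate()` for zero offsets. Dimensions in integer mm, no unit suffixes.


translate([430, 389, 0]) cube([170, 155, 25]);
translate([430, 389, 25]) cube([170, 25, 318]);
translate([430, 519, 25]) cube([170, 25, 318]);
translate([430, 414, 25]) cube([25, 105, 318]);
translate([575, 414, 25]) cube([25, 105, 318]);


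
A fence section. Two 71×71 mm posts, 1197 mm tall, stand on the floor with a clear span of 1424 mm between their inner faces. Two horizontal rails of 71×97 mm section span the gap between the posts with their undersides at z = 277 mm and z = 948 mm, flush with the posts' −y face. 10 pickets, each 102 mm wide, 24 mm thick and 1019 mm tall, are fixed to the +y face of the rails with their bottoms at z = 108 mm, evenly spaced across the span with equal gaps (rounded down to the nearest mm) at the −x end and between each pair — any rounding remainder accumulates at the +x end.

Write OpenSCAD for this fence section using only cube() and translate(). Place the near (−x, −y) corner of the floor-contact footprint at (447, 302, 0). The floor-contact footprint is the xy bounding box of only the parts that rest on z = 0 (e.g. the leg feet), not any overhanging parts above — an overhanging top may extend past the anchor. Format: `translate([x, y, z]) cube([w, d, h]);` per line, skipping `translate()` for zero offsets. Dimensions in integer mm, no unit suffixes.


translate([447, 302, 0]) cube([71, 71, 1197]);
translate([1942, 302, 0]) cube([71, 71, 1197]);
translate([518, 302, 277]) cube([1424, 71, 97]);
translate([518, 302, 948]) cube([1424, 71, 97]);
translate([554, 373, 108]) cube([102, 24, 1019]);
translate([692, 373, 108]) cube([102, 24, 1019]);
translate([830, 373, 108]) cube([102, 24, 1019]);
translate([968, 373, 108]) cube([102, 24, 1019]);
translate([1106, 373, 108]) cube([102, 24, 1019]);
translate([1244, 373, 108]) cube([102, 24, 1019]);
translate([1382, 373, 108]) cube([102, 24, 1019]);
translate([1520, 373, 108]) cube([102, 24, 1019]);
translate([1658, 373, 108]) cube([102, 24, 1019]);
translate([1796, 373, 108]) cube([102, 24, 1019]);


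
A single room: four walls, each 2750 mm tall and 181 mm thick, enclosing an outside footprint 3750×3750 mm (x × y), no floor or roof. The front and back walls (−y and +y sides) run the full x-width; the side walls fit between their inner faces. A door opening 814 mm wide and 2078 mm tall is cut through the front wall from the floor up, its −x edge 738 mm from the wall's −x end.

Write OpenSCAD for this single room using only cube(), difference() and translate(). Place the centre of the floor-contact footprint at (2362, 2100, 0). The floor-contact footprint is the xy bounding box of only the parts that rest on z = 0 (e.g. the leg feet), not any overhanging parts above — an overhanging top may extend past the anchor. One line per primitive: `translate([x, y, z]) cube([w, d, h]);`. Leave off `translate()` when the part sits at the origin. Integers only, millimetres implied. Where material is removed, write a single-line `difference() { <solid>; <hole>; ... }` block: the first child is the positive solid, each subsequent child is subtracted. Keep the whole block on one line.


difference() { translate([487, 225, 0]) cube([3750, 181, 2750]); translate([1225, 225, 0]) cube([814, 181, 2078]); }
translate([487, 3794, 0]) cube([3750, 181, 2750]);
translate([487, 406, 0]) cube([181, 3388, 2750]);
translate([4056, 406, 0]) cube([181, 3388, 2750]);


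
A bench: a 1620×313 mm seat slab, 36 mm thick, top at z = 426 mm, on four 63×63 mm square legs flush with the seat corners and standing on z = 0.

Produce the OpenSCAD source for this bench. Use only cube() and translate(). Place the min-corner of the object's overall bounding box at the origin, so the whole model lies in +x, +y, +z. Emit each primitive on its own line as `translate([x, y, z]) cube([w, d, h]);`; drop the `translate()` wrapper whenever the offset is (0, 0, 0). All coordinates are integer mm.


translate([0, 0, 390]) cube([1620, 313, 36]);
cube([63, 63, 390]);
translate([0, 250, 0]) cube([63, 63, 390]);
translate([1557, 0, 0]) cube([63, 63, 390]);
translate([1557, 250, 0]) cube([63, 63, 390]);


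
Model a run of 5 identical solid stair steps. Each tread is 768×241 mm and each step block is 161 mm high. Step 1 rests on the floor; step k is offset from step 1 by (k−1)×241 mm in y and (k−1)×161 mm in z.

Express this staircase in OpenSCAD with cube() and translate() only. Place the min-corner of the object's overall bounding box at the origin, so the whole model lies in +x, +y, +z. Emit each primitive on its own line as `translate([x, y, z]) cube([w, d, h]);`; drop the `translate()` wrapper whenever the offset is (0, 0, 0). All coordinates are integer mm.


cube([768, 241, 161]);
translate([0, 241, 161]) cube([768, 241, 161]);
translate([0, 482, 322]) cube([768, 241, 161]);
translate([0, 723, 483]) cube([768, 241, 161]);
translate([0, 964, 644]) cube([768, 241, 161]);


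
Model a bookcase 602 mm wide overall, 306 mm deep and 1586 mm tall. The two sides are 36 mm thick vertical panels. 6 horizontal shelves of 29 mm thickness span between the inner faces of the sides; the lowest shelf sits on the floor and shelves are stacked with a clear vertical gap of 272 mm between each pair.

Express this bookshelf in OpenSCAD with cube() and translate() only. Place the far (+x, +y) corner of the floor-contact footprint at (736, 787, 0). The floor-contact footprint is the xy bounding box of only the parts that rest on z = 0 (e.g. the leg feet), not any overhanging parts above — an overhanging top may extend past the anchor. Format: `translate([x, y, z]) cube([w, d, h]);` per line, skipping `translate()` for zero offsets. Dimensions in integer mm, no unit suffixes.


translate([134, 481, 0]) cube([36, 306, 1586]);
translate([700, 481, 0]) cube([36, 306, 1586]);
translate([170, 481, 0]) cube([530, 306, 29]);
translate([170, 481, 301]) cube([530, 306, 29]);
translate([170, 481, 602]) cube([530, 306, 29]);
translate([170, 481, 903]) cube([530, 306, 29]);
translate([170, 481, 1204]) cube([530, 306, 29]);
translate([170, 481, 1505]) cube([530, 306, 29]);


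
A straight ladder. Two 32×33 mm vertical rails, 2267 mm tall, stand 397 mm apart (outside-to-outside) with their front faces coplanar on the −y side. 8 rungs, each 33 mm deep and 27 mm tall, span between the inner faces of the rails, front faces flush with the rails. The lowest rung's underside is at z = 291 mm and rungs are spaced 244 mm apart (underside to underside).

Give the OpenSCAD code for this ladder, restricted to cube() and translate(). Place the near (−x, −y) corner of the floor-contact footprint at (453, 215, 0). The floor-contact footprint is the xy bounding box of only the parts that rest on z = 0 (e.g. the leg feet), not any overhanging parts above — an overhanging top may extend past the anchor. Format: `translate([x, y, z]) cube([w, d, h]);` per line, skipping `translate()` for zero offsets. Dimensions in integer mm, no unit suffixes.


translate([453, 215, 0]) cube([32, 33, 2267]);
translate([818, 215, 0]) cube([32, 33, 2267]);
translate([485, 215, 291]) cube([333, 33, 27]);
translate([485, 215, 535]) cube([333, 33, 27]);
translate([485, 215, 779]) cube([333, 33, 27]);
translate([485, 215, 1023]) cube([333, 33, 27]);
translate([485, 215, 1267]) cube([333, 33, 27]);
translate([485, 215, 1511]) cube([333, 33, 27]);
translate([485, 215, 1755]) cube([333, 33, 27]);
translate([485, 215, 1999]) cube([333, 33, 27]);


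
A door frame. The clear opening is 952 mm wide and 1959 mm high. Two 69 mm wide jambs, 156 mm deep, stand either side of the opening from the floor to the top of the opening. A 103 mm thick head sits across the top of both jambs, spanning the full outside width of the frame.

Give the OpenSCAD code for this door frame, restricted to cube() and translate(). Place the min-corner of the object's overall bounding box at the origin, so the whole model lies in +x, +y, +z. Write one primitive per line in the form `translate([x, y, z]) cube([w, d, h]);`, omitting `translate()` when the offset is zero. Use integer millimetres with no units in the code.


cube([69, 156, 1959]);
translate([1021, 0, 0]) cube([69, 156, 1959]);
translate([0, 0, 1959]) cube([1090, 156, 103]);


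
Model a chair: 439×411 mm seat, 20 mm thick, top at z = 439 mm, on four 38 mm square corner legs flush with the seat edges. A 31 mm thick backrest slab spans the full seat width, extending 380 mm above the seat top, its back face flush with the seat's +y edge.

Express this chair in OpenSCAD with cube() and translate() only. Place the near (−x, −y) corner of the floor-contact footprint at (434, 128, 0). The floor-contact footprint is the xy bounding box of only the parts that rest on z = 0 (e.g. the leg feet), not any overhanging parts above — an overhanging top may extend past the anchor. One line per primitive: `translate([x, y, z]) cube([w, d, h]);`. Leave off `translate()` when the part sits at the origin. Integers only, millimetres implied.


translate([434, 128, 419]) cube([439, 411, 20]);
translate([434, 128, 0]) cube([38, 38, 419]);
translate([835, 128, 0]) cube([38, 38, 419]);
translate([434, 501, 0]) cube([38, 38, 419]);
translate([835, 501, 0]) cube([38, 38, 419]);
translate([434, 508, 439]) cube([439, 31, 380]);


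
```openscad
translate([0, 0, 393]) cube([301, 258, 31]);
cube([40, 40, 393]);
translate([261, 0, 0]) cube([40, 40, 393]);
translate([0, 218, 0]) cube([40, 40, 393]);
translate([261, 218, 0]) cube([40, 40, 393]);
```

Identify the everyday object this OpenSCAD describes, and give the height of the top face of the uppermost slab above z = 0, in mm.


A stool. The seat height is 424 mm.

A 301×258×31 slab at z = 393 on four corner posts — a stool. The seat top is 393 + 31 = 424 mm.


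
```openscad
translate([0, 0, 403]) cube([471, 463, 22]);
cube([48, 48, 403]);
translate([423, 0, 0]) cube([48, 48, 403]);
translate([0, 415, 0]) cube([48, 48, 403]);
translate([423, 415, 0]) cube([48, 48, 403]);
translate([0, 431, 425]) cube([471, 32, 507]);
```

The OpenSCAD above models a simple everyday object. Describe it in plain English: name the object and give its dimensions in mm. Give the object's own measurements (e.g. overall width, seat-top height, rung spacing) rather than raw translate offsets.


A chair. The seat is a 471×463×22 mm slab with its top at z = 425 mm, on four 48×48 mm corner legs (flush with the seat edges, standing on z = 0). A flat backrest 32 mm thick, 507 mm tall, spans the full seat width and rises from the seat top along its +y edge, rear face flush with the rear of the seat.


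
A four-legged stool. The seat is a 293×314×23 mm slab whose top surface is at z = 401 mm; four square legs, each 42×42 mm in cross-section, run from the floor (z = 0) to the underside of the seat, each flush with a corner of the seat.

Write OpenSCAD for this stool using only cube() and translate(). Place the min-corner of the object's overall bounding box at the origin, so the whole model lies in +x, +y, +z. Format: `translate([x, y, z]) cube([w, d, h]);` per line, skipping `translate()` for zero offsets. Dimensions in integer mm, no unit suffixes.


translate([0, 0, 378]) cube([293, 314, 23]);
cube([42, 42, 378]);
translate([251, 0, 0]) cube([42, 42, 378]);
translate([0, 272, 0]) cube([42, 42, 378]);
translate([251, 272, 0]) cube([42, 42, 378]);


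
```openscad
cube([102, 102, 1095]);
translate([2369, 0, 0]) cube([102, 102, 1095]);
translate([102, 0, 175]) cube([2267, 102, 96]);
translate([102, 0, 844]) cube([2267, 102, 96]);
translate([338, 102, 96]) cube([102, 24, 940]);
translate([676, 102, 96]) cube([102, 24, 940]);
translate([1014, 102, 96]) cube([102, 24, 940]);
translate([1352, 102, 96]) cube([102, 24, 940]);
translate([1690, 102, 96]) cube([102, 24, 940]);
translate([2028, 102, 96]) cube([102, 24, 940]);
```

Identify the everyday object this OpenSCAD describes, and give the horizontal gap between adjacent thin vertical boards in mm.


A fence section. The picket gap is 236 mm.

Two posts, two rails, 6 pickets — a fence section. Span 2267 mm holds 6 pickets of 102 mm with 7 equal gaps: ⌊(2267 − 6·102) / 7⌋ = 236 mm.


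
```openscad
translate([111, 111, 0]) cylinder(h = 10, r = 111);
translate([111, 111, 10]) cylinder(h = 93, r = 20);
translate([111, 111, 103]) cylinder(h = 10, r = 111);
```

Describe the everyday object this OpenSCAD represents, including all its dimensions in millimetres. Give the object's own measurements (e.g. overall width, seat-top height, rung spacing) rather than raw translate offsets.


A spool: two coaxial disc flanges of radius 111 mm and thickness 10 mm, joined by a core cylinder of radius 20 mm and height 93 mm. The lower flange rests on z = 0 and the three cylinders share a vertical axis.


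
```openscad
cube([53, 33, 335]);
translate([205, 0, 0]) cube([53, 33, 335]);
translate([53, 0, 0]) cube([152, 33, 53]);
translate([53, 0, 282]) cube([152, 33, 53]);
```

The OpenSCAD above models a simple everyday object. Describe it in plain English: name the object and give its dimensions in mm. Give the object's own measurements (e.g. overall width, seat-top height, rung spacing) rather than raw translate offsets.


A rectangular picture frame lying in the x–z plane (depth along y). The opening is 152 mm wide (x) by 229 mm tall (z), surrounded by a border 53 mm wide on all four sides. The frame is 33 mm deep and is made of two full-height vertical stiles with two horizontal rails fitted between them.


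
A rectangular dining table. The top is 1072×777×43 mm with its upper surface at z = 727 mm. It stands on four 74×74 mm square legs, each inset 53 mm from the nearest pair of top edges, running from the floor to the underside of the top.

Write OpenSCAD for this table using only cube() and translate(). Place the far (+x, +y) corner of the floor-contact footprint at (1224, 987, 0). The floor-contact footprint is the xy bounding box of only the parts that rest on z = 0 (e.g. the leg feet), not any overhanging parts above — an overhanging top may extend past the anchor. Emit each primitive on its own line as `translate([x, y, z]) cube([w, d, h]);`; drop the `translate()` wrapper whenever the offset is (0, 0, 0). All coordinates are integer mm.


// leg_h = 727 - 43 = 684
translate([205, 263, 684]) cube([1072, 777, 43]);
translate([258, 316, 0]) cube([74, 74, 684]);
translate([1150, 316, 0]) cube([74, 74, 684]);
translate([258, 913, 0]) cube([74, 74, 684]);
translate([1150, 913, 0]) cube([74, 74, 684]);


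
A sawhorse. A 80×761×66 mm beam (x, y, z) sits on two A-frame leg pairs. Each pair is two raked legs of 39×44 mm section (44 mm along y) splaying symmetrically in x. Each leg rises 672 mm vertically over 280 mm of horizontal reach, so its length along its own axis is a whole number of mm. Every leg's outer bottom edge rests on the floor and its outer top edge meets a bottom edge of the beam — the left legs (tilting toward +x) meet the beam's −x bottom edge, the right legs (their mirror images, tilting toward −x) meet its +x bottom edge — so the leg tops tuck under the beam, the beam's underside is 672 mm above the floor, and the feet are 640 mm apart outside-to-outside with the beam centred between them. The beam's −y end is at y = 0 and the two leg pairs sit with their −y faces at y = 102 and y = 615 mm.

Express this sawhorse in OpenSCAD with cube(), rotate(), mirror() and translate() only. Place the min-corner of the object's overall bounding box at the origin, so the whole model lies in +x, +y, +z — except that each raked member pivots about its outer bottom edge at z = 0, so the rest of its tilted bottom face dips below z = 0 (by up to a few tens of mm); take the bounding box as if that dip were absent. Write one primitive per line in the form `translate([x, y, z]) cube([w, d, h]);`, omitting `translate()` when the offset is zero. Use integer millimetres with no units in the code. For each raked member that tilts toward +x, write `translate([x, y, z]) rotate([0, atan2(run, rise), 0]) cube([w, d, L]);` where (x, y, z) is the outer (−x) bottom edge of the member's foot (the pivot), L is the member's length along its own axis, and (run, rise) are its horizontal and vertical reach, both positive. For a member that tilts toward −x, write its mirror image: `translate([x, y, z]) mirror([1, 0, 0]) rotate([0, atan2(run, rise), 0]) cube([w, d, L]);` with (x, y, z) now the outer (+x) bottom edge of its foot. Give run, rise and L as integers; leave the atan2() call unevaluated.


translate([280, 0, 672]) cube([80, 761, 66]);
translate([0, 102, 0]) rotate([0, atan2(280, 672), 0]) cube([39, 44, 728]);
translate([640, 102, 0]) mirror([1, 0, 0]) rotate([0, atan2(280, 672), 0]) cube([39, 44, 728]);
translate([0, 615, 0]) rotate([0, atan2(280, 672), 0]) cube([39, 44, 728]);
translate([640, 615, 0]) mirror([1, 0, 0]) rotate([0, atan2(280, 672), 0]) cube([39, 44, 728]);


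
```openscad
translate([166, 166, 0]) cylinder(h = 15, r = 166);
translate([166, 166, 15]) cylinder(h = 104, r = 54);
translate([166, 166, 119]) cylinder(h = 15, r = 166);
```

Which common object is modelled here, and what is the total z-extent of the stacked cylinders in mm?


A spool. The overall height is 134 mm.

Three coaxial cylinders, large–small–large — a spool. Two 15 mm flanges and a 104 mm core give 15 + 104 + 15 = 134 mm.


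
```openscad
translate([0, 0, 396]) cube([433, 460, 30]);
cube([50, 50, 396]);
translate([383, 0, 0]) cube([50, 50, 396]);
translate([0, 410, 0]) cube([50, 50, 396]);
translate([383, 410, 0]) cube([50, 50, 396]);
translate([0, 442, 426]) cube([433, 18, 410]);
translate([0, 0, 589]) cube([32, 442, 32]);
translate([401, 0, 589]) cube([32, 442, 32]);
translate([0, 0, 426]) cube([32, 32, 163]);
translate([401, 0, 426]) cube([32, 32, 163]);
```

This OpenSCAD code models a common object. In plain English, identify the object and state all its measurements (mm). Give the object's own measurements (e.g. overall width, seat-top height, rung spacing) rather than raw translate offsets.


A chair. The seat is a 433×460×30 mm slab with its top at z = 426 mm, on four 50×50 mm corner legs (flush with the seat edges, standing on z = 0). A flat backrest 18 mm thick, 410 mm tall, spans the full seat width and rises from the seat top along its +y edge, rear face flush with the rear of the seat. Two armrests of 32×32 mm section run along each side from the seat's front edge to the front of the backrest, top faces 195 mm above the seat top and outer faces flush with the seat's x-edges; a 32×32 mm post under the front of each armrest stands on the seat at the front corner.


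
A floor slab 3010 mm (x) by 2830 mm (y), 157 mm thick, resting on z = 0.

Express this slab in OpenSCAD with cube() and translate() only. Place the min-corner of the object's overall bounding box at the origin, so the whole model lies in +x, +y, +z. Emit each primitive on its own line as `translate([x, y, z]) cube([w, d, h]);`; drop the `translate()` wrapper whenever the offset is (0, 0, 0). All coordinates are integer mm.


cube([3010, 2830, 157]);


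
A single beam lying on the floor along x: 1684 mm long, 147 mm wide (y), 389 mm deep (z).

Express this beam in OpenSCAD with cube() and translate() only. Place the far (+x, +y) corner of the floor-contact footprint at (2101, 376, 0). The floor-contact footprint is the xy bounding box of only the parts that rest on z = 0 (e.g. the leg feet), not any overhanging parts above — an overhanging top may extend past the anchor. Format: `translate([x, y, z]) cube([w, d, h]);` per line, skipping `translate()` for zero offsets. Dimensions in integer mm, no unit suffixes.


translate([417, 229, 0]) cube([1684, 147, 389]);


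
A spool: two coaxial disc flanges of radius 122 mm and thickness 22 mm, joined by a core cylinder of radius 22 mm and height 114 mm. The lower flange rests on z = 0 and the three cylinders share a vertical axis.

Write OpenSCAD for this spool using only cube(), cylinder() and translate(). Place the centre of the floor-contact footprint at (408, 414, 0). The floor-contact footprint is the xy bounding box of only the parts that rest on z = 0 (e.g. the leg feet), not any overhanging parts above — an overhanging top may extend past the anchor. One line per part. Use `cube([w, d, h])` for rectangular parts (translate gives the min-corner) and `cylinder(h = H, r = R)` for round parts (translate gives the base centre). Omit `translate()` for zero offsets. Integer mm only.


translate([408, 414, 0]) cylinder(h = 22, r = 122);
translate([408, 414, 22]) cylinder(h = 114, r = 22);
translate([408, 414, 136]) cylinder(h = 22, r = 122);


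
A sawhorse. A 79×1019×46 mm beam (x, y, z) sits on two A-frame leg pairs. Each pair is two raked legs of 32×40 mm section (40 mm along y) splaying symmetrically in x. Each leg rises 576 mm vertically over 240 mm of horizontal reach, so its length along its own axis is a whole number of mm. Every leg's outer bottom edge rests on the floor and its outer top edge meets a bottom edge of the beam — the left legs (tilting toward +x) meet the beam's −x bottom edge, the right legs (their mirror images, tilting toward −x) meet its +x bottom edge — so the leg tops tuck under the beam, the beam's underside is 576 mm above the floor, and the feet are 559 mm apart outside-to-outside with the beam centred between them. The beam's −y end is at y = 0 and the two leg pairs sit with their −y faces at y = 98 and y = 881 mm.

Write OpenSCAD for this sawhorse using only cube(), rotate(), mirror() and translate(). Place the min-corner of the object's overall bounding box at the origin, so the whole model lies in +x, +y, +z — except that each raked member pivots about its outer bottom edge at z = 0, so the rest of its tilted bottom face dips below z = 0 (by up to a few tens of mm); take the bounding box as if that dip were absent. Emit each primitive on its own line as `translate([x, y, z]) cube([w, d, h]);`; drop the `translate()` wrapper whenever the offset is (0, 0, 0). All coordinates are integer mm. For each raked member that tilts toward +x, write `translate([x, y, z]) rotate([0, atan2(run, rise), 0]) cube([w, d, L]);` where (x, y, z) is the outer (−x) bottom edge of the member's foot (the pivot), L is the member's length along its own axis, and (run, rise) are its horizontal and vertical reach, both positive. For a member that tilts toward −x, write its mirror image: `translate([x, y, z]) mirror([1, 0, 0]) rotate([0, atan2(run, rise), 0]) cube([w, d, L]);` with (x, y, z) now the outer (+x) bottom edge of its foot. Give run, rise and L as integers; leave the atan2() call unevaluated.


translate([240, 0, 576]) cube([79, 1019, 46]);
translate([0, 98, 0]) rotate([0, atan2(240, 576), 0]) cube([32, 40, 624]);
translate([559, 98, 0]) mirror([1, 0, 0]) rotate([0, atan2(240, 576), 0]) cube([32, 40, 624]);
translate([0, 881, 0]) rotate([0, atan2(240, 576), 0]) cube([32, 40, 624]);
translate([559, 881, 0]) mirror([1, 0, 0]) rotate([0, atan2(240, 576), 0]) cube([32, 40, 624]);


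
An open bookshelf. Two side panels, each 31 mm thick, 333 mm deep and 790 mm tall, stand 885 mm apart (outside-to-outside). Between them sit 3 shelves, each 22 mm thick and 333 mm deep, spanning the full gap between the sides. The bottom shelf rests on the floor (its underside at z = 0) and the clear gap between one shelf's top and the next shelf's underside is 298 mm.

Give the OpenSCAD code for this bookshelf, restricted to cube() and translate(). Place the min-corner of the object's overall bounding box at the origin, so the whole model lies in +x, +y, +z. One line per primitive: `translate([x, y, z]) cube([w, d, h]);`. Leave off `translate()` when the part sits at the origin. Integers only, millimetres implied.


cube([31, 333, 790]);
translate([854, 0, 0]) cube([31, 333, 790]);
translate([31, 0, 0]) cube([823, 333, 22]);
translate([31, 0, 320]) cube([823, 333, 22]);
translate([31, 0, 640]) cube([823, 333, 22]);


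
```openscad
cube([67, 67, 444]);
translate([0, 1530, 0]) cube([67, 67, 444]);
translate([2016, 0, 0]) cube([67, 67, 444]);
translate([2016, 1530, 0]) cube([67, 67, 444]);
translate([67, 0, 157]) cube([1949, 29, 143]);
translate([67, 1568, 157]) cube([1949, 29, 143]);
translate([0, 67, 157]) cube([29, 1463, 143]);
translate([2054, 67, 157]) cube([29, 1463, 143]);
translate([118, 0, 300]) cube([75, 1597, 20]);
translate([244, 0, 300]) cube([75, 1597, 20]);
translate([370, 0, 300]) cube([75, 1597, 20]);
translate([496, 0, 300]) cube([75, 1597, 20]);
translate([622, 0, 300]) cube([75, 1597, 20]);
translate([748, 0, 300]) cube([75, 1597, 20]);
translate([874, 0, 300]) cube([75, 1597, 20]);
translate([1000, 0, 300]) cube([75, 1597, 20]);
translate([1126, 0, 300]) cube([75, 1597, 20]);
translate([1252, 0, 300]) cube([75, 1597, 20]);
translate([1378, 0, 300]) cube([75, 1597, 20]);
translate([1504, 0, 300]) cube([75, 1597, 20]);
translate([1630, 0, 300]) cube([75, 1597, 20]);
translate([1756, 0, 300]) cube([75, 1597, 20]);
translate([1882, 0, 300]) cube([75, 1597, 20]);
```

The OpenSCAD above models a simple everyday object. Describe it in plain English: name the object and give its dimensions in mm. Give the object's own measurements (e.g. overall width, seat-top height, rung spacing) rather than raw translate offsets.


A bed frame 2083 mm long (x) by 1597 mm wide (y). Four 67×67 mm corner posts, 444 mm tall, at the corners of the footprint. Four rails of 29 mm thickness and 143 mm height run between adjacent posts with their undersides at z = 157 mm, their outer faces flush with the outside of the frame (the two x-running rails run between the posts' inner faces; the two y-running rails run between the posts' inner faces). 15 slats, each 75 mm wide (x) and 20 mm thick, lie across the top of the two x-running rails, running the full 1597 mm width of the frame in y; along x they sit between the end posts with a 51 mm gap after the −x posts and between neighbouring slats, leaving 59 mm before the +x posts.
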